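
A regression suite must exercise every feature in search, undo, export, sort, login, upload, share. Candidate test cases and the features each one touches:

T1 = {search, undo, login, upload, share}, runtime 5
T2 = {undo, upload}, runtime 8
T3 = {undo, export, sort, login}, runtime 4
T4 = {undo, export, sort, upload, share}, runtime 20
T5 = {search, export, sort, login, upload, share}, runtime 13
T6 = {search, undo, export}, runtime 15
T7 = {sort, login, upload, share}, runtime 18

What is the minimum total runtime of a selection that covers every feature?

9

T1, T3 cover every feature at runtime 5 + 4 = 9.
Any cover uses at least 2 test cases; among all covering selections none totals below 9.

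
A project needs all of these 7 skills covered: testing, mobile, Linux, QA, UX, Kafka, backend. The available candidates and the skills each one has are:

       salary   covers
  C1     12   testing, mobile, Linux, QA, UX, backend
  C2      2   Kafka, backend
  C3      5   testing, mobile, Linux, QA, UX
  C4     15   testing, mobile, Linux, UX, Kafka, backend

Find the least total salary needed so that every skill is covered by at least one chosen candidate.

C2, C3 cover every skill at salary 2 + 5 = 7.
Any cover uses at least 2 candidates; among all covering selections none totals below 7.

7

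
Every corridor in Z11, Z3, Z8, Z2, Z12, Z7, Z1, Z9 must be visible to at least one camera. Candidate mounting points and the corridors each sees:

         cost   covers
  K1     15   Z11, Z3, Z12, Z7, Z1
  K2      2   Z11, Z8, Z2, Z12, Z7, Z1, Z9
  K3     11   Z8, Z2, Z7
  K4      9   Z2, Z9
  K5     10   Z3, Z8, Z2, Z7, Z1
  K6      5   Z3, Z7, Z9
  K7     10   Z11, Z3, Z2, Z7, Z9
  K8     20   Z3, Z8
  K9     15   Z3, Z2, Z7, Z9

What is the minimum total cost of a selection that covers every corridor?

7

K2, K6 cover every corridor at cost 2 + 5 = 7.
Any cover uses at least 2 camera mounts; among all covering selections none totals below 7.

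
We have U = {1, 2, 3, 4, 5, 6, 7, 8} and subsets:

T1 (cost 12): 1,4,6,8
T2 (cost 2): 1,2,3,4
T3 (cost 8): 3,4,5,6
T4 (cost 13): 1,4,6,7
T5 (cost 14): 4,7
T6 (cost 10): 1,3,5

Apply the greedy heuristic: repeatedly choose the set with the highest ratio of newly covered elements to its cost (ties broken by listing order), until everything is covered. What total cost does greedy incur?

Pick 1: T2 adds 4 new (1, 2, 3, 4) at cost 2 (ratio 4/2).
Pick 2: T3 adds 2 new (5, 6) at cost 8 (ratio 2/8).
Pick 3: T1 adds 1 new (8) at cost 12 (ratio 1/12).
Pick 4: T4 adds 1 new (7) at cost 13 (ratio 1/13).
Greedy total cost: 2 + 8 + 12 + 13 = 35.

35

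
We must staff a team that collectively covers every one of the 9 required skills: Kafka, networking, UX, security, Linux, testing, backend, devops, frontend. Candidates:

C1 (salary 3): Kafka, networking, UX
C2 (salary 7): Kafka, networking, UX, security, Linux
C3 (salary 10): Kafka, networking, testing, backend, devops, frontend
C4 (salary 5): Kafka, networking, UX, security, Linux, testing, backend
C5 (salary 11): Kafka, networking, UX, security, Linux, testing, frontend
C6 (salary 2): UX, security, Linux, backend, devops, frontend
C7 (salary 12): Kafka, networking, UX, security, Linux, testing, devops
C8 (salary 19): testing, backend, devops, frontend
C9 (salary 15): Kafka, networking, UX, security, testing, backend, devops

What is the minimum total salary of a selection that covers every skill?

C4, C6 cover every skill at salary 5 + 2 = 7.
Any cover uses at least 2 candidates; among all covering selections none totals below 7.

7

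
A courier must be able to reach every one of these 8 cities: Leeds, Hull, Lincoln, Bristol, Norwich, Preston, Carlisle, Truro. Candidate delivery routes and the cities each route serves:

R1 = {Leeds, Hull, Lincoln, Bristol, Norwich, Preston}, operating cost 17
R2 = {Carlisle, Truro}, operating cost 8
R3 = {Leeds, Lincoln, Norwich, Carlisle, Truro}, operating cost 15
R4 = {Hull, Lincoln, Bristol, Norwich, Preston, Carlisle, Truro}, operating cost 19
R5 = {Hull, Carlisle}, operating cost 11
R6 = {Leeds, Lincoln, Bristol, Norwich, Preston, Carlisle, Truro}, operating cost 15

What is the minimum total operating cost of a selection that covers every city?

25

R1, R2 cover every city at operating cost 17 + 8 = 25.
Any cover uses at least 2 routes; among all covering selections none totals below 25.
Greedy by coverage-per-operating cost would pick R6, R5 for 26 — worse than the optimum 25.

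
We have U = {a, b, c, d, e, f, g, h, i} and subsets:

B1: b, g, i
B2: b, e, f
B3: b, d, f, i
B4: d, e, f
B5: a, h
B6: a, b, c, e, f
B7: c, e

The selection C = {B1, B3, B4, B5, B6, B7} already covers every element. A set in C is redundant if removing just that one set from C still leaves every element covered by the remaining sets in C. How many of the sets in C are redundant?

Drop B1: g uncovered — not redundant.
Drop B3: the rest still cover every element — redundant.
Drop B4: the rest still cover every element — redundant.
Drop B5: h uncovered — not redundant.
Drop B6: the rest still cover every element — redundant.
Drop B7: the rest still cover every element — redundant.
4 redundant: B3, B4, B6, B7.

4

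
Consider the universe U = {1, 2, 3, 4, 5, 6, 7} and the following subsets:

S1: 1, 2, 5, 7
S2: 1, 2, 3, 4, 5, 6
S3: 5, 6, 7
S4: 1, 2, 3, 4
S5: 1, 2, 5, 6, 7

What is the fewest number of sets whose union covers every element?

S1, S2 together cover {1, 2, 3, 4, 5, 6, 7} — every element.
No single set contains all 7 elements, so 2 is optimal.

2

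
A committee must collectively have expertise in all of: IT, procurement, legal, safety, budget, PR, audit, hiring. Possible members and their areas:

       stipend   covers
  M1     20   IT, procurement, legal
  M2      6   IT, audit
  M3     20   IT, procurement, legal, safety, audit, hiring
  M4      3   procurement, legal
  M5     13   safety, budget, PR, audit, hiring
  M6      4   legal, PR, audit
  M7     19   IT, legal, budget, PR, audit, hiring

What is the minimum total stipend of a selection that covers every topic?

M2, M4, M5 cover every topic at stipend 6 + 3 + 13 = 22.
Any cover uses at least 2 members; among all covering selections none totals below 22.

22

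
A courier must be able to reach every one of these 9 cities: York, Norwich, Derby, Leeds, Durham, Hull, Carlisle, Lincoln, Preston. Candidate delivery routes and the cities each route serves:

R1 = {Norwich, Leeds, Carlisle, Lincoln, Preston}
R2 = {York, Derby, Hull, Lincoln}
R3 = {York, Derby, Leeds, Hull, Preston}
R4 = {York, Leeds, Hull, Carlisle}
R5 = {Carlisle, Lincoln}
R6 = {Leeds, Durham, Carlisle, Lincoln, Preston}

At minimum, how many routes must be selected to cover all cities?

3

R1, R2, R6 together cover {York, Norwich, Derby, Leeds, Durham, Hull, Carlisle, Lincoln, Preston} — every city.
No 2 of the 6 routes cover everything (all 15 pairs fall short), so 3 is minimum.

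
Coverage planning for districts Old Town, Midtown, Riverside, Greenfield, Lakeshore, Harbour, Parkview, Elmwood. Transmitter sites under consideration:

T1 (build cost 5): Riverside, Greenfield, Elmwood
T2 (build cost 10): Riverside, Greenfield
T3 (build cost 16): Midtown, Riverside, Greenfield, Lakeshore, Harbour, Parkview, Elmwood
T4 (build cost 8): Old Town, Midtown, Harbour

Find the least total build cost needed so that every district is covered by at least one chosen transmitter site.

T3, T4 cover every district at build cost 16 + 8 = 24.
Any cover uses at least 2 transmitter sites; among all covering selections none totals below 24.

24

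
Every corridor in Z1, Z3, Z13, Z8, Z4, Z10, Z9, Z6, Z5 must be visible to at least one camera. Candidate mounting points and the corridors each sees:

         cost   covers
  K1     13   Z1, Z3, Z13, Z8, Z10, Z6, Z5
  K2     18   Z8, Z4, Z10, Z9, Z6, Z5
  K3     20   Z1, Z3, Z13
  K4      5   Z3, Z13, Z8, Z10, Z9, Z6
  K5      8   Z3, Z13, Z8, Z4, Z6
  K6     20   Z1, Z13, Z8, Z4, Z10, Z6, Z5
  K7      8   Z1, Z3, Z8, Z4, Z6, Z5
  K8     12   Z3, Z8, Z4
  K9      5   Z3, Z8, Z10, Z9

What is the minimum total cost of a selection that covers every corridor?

K4, K7 cover every corridor at cost 5 + 8 = 13.
Any cover uses at least 2 camera mounts; among all covering selections none totals below 13.

13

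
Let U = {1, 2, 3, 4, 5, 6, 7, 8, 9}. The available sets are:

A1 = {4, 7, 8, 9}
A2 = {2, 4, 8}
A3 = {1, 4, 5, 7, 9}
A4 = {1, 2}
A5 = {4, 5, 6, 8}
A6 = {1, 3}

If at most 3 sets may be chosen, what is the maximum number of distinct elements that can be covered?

8

Choosing A1, A4, A5 covers {1, 2, 4, 5, 6, 7, 8, 9} — 8 elements.
No choice of 3 sets does better; here 3 is left uncovered.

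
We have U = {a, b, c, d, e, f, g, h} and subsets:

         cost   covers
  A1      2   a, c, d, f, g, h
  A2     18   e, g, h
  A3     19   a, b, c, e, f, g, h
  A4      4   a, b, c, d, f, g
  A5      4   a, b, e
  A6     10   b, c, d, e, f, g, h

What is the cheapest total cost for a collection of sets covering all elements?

6

A1, A5 cover every element at cost 2 + 4 = 6.
Any cover uses at least 2 sets; among all covering selections none totals below 6.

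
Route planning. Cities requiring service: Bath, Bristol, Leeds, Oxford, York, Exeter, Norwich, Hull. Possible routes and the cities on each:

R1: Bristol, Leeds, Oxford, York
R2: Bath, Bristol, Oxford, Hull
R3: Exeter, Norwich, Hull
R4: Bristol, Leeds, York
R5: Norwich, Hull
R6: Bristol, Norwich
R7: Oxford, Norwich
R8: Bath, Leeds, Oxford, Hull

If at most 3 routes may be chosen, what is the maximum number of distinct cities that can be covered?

Choosing R1, R2, R3 covers {Bath, Bristol, Leeds, Oxford, York, Exeter, Norwich, Hull} — 8 cities.
That is all 8 cities.

8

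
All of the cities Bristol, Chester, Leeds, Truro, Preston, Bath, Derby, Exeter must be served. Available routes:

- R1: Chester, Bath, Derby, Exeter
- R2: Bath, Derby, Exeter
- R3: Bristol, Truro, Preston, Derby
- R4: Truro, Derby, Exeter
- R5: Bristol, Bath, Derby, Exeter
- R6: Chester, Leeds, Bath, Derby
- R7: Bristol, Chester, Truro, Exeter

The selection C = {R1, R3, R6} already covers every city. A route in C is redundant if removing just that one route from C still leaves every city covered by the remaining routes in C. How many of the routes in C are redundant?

Drop R1: Exeter uncovered — not redundant.
Drop R3: Bristol, Truro, Preston uncovered — not redundant.
Drop R6: Leeds uncovered — not redundant.
None of the routes in C is redundant.

0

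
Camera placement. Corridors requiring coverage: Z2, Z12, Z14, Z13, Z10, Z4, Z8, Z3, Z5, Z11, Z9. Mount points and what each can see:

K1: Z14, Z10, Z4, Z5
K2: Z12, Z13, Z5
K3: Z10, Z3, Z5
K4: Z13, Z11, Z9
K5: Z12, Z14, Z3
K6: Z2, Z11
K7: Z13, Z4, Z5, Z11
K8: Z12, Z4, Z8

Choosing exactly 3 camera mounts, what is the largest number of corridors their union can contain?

9

Choosing K1, K4, K5 covers {Z12, Z14, Z13, Z10, Z4, Z3, Z5, Z11, Z9} — 9 corridors.
No choice of 3 camera mounts does better; here Z2, Z8 are left uncovered.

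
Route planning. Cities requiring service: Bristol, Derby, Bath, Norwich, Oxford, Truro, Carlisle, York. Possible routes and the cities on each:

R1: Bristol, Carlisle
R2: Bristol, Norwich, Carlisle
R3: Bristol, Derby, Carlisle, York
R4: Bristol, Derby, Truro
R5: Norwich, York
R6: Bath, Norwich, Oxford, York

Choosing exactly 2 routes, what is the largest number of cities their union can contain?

7

Choosing R3, R6 covers {Bristol, Derby, Bath, Norwich, Oxford, Carlisle, York} — 7 cities.
No choice of 2 routes does better; here Truro is left uncovered.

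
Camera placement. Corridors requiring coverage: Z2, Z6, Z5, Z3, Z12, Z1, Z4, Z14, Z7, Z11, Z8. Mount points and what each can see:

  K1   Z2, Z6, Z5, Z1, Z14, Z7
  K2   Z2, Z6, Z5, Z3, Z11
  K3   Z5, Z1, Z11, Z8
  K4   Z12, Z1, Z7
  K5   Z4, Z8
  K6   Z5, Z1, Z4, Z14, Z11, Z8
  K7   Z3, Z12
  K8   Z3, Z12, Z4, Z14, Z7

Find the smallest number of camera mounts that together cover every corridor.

K1, K3, K8 together cover {Z2, Z6, Z5, Z3, Z12, Z1, Z4, Z14, Z7, Z11, Z8} — every corridor.
No 2 of the 8 camera mounts cover everything (all 28 pairs fall short), so 3 is minimum.

3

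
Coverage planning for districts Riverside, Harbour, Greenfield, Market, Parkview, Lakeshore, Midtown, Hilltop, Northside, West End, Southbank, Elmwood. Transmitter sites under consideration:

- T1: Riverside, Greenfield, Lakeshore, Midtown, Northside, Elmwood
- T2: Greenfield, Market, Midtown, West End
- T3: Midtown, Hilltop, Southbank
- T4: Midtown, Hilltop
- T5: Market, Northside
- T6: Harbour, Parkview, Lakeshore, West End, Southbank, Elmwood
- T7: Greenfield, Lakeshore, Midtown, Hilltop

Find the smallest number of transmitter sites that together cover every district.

4

T1, T2, T3, T6 together cover {Riverside, Harbour, Greenfield, Market, Parkview, Lakeshore, Midtown, Hilltop, Northside, West End, Southbank, Elmwood} — every district.
No 3 of the 7 transmitter sites cover everything (all 35 triples fall short), so 4 is minimum.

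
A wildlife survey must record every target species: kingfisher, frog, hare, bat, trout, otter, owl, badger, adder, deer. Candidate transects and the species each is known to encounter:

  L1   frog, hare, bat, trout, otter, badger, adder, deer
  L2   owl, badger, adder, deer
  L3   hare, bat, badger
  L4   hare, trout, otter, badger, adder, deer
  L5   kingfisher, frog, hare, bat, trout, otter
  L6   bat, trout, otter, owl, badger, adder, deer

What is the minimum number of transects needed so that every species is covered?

2

L2, L5 together cover {kingfisher, frog, hare, bat, trout, otter, owl, badger, adder, deer} — every species.
No single transect contains all 10 species, so 2 is optimal.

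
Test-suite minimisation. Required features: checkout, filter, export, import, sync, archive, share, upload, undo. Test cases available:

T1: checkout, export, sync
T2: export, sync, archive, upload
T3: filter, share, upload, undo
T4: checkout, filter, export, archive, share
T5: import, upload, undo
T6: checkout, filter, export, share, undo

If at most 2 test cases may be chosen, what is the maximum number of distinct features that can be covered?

8

Choosing T2, T6 covers {checkout, filter, export, sync, archive, share, upload, undo} — 8 features.
No choice of 2 test cases does better; here import is left uncovered.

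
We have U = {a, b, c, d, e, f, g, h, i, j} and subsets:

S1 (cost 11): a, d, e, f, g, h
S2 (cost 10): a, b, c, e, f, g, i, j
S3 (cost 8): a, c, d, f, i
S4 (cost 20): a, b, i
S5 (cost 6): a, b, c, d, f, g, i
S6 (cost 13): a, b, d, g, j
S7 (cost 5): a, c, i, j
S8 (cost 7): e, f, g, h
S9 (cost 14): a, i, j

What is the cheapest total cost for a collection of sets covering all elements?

18

S5, S7, S8 cover every element at cost 6 + 5 + 7 = 18.
Any cover uses at least 2 sets; among all covering selections none totals below 18.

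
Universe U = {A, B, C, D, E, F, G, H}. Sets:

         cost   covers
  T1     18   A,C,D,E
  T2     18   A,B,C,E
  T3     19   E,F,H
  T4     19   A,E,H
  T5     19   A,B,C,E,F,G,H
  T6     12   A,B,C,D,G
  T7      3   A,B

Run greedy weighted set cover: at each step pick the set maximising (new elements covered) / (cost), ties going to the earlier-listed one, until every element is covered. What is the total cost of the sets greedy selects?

34

Pick 1: T7 adds 2 new (A, B) at cost 3 (ratio 2/3).
Pick 2: T5 adds 5 new (C, E, F, G, H) at cost 19 (ratio 5/19).
Pick 3: T6 adds 1 new (D) at cost 12 (ratio 1/12).
Greedy total cost: 3 + 19 + 12 = 34. (The true optimum is 31, so greedy overshoots here.)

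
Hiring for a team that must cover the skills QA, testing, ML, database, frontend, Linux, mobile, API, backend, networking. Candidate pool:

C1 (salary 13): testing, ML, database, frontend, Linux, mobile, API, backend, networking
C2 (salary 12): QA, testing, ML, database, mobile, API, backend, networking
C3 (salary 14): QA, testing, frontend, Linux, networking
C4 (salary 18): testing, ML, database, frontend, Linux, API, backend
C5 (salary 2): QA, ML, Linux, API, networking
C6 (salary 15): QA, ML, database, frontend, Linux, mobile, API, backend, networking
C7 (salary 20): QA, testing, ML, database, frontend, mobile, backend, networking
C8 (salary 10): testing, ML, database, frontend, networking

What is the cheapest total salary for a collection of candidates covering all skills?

C1, C5 cover every skill at salary 13 + 2 = 15.
Any cover uses at least 2 candidates; among all covering selections none totals below 15.

15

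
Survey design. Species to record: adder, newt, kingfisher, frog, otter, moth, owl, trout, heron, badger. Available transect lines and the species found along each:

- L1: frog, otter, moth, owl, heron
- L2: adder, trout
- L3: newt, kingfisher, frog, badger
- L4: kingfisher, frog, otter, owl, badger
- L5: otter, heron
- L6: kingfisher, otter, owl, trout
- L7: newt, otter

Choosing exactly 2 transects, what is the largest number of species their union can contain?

8

Choosing L1, L3 covers {newt, kingfisher, frog, otter, moth, owl, heron, badger} — 8 species.
No choice of 2 transects does better; here adder, trout are left uncovered.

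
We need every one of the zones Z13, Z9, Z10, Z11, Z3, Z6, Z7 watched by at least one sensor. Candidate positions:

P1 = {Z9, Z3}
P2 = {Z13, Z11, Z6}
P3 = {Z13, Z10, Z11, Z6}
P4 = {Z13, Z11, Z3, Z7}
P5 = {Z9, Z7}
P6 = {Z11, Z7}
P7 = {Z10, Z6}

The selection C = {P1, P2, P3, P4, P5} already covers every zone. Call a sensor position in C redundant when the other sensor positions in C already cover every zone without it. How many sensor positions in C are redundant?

Drop P1: the rest still cover every zone — redundant.
Drop P2: the rest still cover every zone — redundant.
Drop P3: Z10 uncovered — not redundant.
Drop P4: the rest still cover every zone — redundant.
Drop P5: the rest still cover every zone — redundant.
4 redundant: P1, P2, P4, P5.

4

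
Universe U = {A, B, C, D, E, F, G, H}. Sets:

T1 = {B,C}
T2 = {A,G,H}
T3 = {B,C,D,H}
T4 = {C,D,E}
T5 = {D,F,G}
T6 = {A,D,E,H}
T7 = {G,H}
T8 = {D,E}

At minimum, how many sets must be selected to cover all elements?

3

T1, T5, T6 together cover {A, B, C, D, E, F, G, H} — every element.
No 2 of the 8 sets cover everything (all 28 pairs fall short), so 3 is minimum.
Greedy (largest uncovered first) would take T3, T2, T4, T5 — 4 sets — but 3 suffice.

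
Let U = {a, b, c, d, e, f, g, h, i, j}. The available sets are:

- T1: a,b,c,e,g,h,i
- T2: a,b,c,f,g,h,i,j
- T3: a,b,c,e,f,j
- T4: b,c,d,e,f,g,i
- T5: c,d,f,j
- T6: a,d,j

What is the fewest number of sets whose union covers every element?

2

T1, T5 together cover {a, b, c, d, e, f, g, h, i, j} — every element.
No single set contains all 10 elements, so 2 is optimal.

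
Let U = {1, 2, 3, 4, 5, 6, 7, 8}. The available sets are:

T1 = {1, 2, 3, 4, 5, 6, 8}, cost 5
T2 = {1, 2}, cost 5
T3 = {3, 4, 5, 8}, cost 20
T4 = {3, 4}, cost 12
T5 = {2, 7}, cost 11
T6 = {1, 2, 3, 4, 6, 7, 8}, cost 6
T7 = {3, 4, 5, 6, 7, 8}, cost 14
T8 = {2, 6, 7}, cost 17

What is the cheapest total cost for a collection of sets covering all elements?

11

T1, T6 cover every element at cost 5 + 6 = 11.
Any cover uses at least 2 sets; among all covering selections none totals below 11.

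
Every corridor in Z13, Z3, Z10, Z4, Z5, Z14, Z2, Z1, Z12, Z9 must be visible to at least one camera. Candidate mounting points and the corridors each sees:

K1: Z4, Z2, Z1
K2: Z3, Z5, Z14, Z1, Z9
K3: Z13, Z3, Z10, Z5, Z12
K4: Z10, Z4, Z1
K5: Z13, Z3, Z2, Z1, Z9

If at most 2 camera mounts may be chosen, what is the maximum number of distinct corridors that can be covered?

8

Choosing K1, K3 covers {Z13, Z3, Z10, Z4, Z5, Z2, Z1, Z12} — 8 corridors.
No choice of 2 camera mounts does better; here Z14, Z9 are left uncovered.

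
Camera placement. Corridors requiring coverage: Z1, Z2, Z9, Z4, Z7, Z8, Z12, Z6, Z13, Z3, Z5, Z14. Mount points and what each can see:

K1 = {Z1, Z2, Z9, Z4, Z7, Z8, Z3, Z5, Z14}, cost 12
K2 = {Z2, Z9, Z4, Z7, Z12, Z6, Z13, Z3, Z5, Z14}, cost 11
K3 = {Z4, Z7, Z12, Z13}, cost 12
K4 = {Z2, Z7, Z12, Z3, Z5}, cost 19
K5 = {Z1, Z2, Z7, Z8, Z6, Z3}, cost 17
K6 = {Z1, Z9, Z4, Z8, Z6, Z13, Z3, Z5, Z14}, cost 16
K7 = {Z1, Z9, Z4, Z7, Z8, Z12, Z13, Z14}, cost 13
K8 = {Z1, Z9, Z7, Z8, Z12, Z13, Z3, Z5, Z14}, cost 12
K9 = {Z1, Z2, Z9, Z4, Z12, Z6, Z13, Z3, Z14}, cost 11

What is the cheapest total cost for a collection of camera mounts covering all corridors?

K1, K2 cover every corridor at cost 12 + 11 = 23.
Any cover uses at least 2 camera mounts; among all covering selections none totals below 23.

23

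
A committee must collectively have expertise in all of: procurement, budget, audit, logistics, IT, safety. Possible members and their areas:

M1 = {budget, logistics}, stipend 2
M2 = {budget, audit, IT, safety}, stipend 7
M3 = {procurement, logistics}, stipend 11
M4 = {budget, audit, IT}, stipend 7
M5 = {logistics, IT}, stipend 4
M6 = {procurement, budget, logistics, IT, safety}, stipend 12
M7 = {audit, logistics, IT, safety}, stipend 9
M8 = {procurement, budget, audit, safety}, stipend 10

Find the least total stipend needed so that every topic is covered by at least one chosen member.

M5, M8 cover every topic at stipend 4 + 10 = 14.
Any cover uses at least 2 members; among all covering selections none totals below 14.

14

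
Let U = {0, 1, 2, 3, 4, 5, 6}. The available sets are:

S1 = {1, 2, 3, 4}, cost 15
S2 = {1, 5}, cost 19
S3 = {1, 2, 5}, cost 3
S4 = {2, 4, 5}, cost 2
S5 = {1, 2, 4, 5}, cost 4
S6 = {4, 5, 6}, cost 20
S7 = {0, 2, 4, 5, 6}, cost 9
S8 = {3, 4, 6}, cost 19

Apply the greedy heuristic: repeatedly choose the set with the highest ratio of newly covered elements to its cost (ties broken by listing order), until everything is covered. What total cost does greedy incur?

29

Pick 1: S4 adds 3 new (2, 4, 5) at cost 2 (ratio 3/2).
Pick 2: S3 adds 1 new (1) at cost 3 (ratio 1/3).
Pick 3: S7 adds 2 new (0, 6) at cost 9 (ratio 2/9).
Pick 4: S1 adds 1 new (3) at cost 15 (ratio 1/15).
Greedy total cost: 2 + 3 + 9 + 15 = 29. (The true optimum is 24, so greedy overshoots here.)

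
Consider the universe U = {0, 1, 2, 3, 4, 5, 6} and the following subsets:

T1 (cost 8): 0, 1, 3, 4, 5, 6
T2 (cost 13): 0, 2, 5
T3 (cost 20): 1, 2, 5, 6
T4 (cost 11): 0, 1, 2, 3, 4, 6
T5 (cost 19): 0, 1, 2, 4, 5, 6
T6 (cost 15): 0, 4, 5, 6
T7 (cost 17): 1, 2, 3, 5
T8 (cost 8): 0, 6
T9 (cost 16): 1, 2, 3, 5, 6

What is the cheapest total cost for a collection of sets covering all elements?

19

T1, T4 cover every element at cost 8 + 11 = 19.
Any cover uses at least 2 sets; among all covering selections none totals below 19.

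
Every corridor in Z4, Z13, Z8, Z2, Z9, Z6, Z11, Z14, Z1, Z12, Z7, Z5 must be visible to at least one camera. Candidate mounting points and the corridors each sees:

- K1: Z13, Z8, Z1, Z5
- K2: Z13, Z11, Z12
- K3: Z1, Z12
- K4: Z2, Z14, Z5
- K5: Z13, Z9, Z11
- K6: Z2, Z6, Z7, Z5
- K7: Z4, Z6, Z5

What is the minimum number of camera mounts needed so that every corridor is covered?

K1, K2, K4, K5, K6, K7 together cover {Z4, Z13, Z8, Z2, Z9, Z6, Z11, Z14, Z1, Z12, Z7, Z5} — every corridor.
No 5 of the 7 camera mounts cover everything (all 21 size-5 selections fall short), so 6 is minimum.

6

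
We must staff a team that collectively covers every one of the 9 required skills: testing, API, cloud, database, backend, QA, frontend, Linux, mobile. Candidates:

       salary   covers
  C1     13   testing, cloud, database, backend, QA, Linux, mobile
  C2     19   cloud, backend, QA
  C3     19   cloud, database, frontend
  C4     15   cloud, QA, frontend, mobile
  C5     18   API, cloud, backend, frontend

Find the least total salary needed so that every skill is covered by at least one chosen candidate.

C1, C5 cover every skill at salary 13 + 18 = 31.
Any cover uses at least 2 candidates; among all covering selections none totals below 31.

31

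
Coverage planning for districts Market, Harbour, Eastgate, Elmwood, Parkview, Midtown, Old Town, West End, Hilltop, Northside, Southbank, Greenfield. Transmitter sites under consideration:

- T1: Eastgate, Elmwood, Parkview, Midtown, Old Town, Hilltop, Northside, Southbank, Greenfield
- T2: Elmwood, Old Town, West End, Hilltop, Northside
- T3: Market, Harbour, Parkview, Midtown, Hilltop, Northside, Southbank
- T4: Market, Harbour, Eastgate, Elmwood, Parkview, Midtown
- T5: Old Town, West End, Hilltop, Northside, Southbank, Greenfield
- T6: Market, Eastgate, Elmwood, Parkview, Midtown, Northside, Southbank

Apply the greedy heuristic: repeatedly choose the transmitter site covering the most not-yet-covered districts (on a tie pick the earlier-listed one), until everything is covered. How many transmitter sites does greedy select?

3

Pick 1: T1 covers 9 new districts (Eastgate, Elmwood, Parkview, Midtown, Old Town, Hilltop, Northside, Southbank, Greenfield).
Pick 2: T3 covers 2 new districts (Market, Harbour).
Pick 3: T2 covers 1 new districts (West End).
Greedy uses 3 transmitter sites. (The true minimum is 2.)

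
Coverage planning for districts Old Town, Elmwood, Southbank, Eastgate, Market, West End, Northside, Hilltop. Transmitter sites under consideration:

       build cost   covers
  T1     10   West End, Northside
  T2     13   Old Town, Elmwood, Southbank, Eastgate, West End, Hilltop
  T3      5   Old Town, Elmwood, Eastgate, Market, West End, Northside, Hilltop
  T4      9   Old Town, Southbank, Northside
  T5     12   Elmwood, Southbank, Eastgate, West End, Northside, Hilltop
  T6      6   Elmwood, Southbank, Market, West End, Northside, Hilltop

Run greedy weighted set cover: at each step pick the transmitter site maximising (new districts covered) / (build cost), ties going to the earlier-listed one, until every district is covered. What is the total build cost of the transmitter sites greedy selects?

11

Pick 1: T3 adds 7 new (Old Town, Elmwood, Eastgate, Market, West End, Northside, Hilltop) at build cost 5 (ratio 7/5).
Pick 2: T6 adds 1 new (Southbank) at build cost 6 (ratio 1/6).
Greedy total build cost: 5 + 6 = 11.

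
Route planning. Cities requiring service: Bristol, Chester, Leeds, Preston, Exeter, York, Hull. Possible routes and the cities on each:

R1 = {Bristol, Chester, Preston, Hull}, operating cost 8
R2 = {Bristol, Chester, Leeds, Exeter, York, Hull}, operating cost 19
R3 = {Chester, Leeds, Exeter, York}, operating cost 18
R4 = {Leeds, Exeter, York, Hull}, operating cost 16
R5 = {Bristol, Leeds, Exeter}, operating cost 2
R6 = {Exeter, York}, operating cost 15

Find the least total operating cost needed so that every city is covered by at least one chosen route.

24

R1, R4 cover every city at operating cost 8 + 16 = 24.
Any cover uses at least 2 routes; among all covering selections none totals below 24.
Greedy by coverage-per-operating cost would pick R5, R1, R6 for 25 — worse than the optimum 24.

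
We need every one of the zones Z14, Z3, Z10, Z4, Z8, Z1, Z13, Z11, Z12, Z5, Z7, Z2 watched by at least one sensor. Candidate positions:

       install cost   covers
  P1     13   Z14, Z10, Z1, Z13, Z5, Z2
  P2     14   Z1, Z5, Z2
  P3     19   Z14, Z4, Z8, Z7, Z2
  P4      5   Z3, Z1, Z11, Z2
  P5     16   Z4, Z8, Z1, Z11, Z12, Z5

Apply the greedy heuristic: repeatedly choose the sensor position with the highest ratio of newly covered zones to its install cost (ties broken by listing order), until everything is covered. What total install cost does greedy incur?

Pick 1: P4 adds 4 new (Z3, Z1, Z11, Z2) at install cost 5 (ratio 4/5).
Pick 2: P1 adds 4 new (Z14, Z10, Z13, Z5) at install cost 13 (ratio 4/13).
Pick 3: P5 adds 3 new (Z4, Z8, Z12) at install cost 16 (ratio 3/16).
Pick 4: P3 adds 1 new (Z7) at install cost 19 (ratio 1/19).
Greedy total install cost: 5 + 13 + 16 + 19 = 53.

53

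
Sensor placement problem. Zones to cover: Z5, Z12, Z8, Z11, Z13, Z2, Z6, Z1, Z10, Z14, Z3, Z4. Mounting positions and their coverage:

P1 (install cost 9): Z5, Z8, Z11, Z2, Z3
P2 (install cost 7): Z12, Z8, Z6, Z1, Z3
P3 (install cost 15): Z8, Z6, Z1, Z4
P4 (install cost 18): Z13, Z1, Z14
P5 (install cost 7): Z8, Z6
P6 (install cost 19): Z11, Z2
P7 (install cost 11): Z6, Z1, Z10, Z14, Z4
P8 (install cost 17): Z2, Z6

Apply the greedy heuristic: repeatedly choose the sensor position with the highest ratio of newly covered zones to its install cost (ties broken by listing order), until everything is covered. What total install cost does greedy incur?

45

Pick 1: P2 adds 5 new (Z12, Z8, Z6, Z1, Z3) at install cost 7 (ratio 5/7).
Pick 2: P1 adds 3 new (Z5, Z11, Z2) at install cost 9 (ratio 3/9).
Pick 3: P7 adds 3 new (Z10, Z14, Z4) at install cost 11 (ratio 3/11).
Pick 4: P4 adds 1 new (Z13) at install cost 18 (ratio 1/18).
Greedy total install cost: 7 + 9 + 11 + 18 = 45.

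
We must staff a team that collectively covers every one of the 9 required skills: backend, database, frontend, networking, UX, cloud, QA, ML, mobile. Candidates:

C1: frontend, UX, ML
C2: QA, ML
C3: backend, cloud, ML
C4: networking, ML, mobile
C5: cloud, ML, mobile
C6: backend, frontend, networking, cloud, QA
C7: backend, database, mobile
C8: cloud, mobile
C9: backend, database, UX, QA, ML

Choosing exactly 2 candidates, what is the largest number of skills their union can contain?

Choosing C6, C9 covers {backend, database, frontend, networking, UX, cloud, QA, ML} — 8 skills.
No choice of 2 candidates does better; here mobile is left uncovered.

8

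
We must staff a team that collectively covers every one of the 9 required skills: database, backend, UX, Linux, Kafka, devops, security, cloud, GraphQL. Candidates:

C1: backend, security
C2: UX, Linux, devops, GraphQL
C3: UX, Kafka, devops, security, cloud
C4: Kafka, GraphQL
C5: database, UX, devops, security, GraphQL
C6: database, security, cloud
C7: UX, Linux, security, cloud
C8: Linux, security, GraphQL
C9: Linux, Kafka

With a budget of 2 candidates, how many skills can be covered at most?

7

Choosing C2, C3 covers {UX, Linux, Kafka, devops, security, cloud, GraphQL} — 7 skills.
No choice of 2 candidates does better; here database, backend are left uncovered.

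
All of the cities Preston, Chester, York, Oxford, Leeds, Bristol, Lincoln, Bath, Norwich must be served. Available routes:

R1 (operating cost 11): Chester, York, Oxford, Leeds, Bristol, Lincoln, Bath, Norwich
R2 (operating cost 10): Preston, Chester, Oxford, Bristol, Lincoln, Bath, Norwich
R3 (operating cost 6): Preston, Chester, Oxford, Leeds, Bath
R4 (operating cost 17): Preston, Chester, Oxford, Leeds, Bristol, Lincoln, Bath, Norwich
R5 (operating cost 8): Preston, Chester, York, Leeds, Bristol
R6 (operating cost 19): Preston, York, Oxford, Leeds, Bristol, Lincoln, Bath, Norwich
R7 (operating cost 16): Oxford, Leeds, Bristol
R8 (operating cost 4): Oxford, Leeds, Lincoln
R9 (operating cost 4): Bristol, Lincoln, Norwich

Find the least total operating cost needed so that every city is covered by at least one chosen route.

17

R1, R3 cover every city at operating cost 11 + 6 = 17.
Any cover uses at least 2 routes; among all covering selections none totals below 17.
Greedy by coverage-per-operating cost would pick R3, R9, R5 for 18 — worse than the optimum 17.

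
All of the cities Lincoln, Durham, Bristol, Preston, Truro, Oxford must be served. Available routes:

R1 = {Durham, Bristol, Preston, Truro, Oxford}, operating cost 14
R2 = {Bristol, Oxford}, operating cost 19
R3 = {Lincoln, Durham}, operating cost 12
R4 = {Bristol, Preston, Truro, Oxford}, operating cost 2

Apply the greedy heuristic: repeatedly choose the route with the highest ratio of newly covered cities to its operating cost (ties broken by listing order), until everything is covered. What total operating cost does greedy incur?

Pick 1: R4 adds 4 new (Bristol, Preston, Truro, Oxford) at operating cost 2 (ratio 4/2).
Pick 2: R3 adds 2 new (Lincoln, Durham) at operating cost 12 (ratio 2/12).
Greedy total operating cost: 2 + 12 = 14.

14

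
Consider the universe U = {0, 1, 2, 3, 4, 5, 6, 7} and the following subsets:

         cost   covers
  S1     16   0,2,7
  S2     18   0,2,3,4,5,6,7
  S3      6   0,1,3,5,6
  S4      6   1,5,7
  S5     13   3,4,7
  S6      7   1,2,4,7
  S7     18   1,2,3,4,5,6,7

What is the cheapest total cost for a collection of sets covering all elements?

13

S3, S6 cover every element at cost 6 + 7 = 13.
Any cover uses at least 2 sets; among all covering selections none totals below 13.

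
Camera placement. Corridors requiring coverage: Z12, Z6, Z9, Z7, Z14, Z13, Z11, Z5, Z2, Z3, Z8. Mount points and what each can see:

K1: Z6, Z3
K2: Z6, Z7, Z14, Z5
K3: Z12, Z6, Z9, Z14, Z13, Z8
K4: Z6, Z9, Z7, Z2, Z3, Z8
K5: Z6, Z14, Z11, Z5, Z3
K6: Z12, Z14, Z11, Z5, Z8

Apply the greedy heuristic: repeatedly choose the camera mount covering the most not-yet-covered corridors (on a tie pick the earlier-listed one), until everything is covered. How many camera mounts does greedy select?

Pick 1: K3 covers 6 new corridors (Z12, Z6, Z9, Z14, Z13, Z8).
Pick 2: K4 covers 3 new corridors (Z7, Z2, Z3).
Pick 3: K5 covers 2 new corridors (Z11, Z5).
Greedy uses 3 camera mounts.

3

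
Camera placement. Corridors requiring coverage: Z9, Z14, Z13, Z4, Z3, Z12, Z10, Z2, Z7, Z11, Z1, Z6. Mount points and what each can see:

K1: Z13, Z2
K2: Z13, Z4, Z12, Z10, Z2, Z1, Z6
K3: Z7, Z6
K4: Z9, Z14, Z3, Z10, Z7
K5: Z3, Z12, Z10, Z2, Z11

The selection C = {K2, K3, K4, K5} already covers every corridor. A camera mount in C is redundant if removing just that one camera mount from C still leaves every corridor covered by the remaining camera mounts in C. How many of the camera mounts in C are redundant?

1

Drop K2: Z13, Z4, Z1 uncovered — not redundant.
Drop K3: the rest still cover every corridor — redundant.
Drop K4: Z9, Z14 uncovered — not redundant.
Drop K5: Z11 uncovered — not redundant.
1 redundant: K3.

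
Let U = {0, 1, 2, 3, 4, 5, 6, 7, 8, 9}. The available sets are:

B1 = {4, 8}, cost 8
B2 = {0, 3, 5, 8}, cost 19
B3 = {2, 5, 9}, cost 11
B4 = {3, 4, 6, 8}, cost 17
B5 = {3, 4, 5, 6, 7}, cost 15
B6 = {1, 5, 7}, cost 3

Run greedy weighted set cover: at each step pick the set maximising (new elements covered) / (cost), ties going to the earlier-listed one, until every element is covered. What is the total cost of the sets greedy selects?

56

Pick 1: B6 adds 3 new (1, 5, 7) at cost 3 (ratio 3/3).
Pick 2: B1 adds 2 new (4, 8) at cost 8 (ratio 2/8).
Pick 3: B3 adds 2 new (2, 9) at cost 11 (ratio 2/11).
Pick 4: B5 adds 2 new (3, 6) at cost 15 (ratio 2/15).
Pick 5: B2 adds 1 new (0) at cost 19 (ratio 1/19).
Greedy total cost: 3 + 8 + 11 + 15 + 19 = 56. (The true optimum is 48, so greedy overshoots here.)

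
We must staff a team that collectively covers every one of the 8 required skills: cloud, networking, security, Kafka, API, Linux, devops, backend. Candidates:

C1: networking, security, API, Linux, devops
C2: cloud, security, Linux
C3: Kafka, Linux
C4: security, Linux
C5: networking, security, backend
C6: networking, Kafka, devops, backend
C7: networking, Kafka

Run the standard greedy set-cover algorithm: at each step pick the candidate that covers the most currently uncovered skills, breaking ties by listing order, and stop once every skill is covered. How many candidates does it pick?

3

Pick 1: C1 covers 5 new skills (networking, security, API, Linux, devops).
Pick 2: C6 covers 2 new skills (Kafka, backend).
Pick 3: C2 covers 1 new skills (cloud).
Greedy uses 3 candidates.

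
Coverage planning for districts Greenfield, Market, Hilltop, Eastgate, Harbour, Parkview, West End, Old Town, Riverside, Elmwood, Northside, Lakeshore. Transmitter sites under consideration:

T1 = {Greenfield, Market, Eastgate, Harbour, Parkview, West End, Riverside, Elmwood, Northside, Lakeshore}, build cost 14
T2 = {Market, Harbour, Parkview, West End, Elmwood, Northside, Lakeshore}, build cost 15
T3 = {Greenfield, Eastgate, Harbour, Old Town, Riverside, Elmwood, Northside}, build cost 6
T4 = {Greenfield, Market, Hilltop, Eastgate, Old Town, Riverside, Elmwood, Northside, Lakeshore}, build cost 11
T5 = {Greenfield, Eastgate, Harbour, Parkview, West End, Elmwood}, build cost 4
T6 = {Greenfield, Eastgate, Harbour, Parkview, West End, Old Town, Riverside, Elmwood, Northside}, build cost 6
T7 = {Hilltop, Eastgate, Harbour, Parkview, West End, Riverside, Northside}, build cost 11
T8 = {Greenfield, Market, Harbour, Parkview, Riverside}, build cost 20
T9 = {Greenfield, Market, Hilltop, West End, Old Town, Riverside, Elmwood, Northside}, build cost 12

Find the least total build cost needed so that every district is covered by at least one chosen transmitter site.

T4, T5 cover every district at build cost 11 + 4 = 15.
Any cover uses at least 2 transmitter sites; among all covering selections none totals below 15.

15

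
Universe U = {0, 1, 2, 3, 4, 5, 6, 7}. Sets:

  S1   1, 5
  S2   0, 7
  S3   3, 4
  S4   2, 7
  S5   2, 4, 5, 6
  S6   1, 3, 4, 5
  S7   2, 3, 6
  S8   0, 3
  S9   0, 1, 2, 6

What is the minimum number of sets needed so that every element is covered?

S2, S5, S6 together cover {0, 1, 2, 3, 4, 5, 6, 7} — every element.
No 2 of the 9 sets cover everything (all 36 pairs fall short), so 3 is minimum.

3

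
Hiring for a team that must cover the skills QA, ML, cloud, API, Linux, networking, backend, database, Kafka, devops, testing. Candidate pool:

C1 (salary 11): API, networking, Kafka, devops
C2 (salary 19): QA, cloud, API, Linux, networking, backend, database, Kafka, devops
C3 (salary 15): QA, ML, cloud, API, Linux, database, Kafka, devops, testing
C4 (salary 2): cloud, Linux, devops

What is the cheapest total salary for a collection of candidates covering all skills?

C2, C3 cover every skill at salary 19 + 15 = 34.
Any cover uses at least 2 candidates; among all covering selections none totals below 34.
Greedy by coverage-per-salary would pick C4, C3, C2 for 36 — worse than the optimum 34.

34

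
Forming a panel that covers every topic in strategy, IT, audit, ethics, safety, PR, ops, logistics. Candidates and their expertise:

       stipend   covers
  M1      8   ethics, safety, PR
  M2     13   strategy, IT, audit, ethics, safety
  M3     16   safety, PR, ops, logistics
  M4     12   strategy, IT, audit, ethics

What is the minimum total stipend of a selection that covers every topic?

M3, M4 cover every topic at stipend 16 + 12 = 28.
Any cover uses at least 2 members; among all covering selections none totals below 28.
Greedy by coverage-per-stipend would pick M2, M3 for 29 — worse than the optimum 28.

28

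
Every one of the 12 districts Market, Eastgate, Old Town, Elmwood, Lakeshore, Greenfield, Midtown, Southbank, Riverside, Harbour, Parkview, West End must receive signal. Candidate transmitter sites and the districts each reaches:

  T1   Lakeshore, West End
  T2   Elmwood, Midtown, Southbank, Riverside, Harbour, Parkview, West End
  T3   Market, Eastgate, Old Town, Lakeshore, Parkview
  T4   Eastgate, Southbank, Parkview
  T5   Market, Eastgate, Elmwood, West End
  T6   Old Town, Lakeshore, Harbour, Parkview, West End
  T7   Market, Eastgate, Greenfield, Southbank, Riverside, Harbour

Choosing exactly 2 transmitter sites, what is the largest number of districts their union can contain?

11

Choosing T2, T3 covers {Market, Eastgate, Old Town, Elmwood, Lakeshore, Midtown, Southbank, Riverside, Harbour, Parkview, West End} — 11 districts.
No choice of 2 transmitter sites does better; here Greenfield is left uncovered.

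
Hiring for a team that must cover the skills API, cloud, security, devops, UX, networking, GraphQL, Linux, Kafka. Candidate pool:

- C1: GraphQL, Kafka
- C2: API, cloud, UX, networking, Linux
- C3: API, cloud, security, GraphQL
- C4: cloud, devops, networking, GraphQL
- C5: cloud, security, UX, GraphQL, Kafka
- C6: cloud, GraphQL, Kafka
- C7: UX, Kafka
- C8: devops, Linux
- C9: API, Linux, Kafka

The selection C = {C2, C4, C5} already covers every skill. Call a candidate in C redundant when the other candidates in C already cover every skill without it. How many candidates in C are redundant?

Drop C2: API, Linux uncovered — not redundant.
Drop C4: devops uncovered — not redundant.
Drop C5: security, Kafka uncovered — not redundant.
None of the candidates in C is redundant.

0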